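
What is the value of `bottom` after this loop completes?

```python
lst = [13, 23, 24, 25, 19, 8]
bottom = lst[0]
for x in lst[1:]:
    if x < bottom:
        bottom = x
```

Minimum of [13, 23, 24, 25, 19, 8]
`bottom` takes the values: 13 → 8

Answer: 8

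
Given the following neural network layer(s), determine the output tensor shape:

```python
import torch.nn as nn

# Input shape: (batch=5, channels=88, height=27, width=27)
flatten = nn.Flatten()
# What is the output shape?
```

Input: (5, 88, 27, 27) -> Output: (5, 64152)

Answer: (5, 64152)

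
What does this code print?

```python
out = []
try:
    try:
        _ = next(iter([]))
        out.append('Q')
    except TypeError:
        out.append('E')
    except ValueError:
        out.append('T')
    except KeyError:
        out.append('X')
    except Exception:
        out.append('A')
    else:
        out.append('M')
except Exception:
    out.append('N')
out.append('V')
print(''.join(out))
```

Execution trace: 'A' (inner except Exception) → 'V' (after the try/except). Output: AV

Answer: AV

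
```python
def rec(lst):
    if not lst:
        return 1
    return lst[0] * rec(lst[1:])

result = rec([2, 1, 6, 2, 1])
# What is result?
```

Product over [2, 1, 6, 2, 1] = 2 * 1 * 6 * 2 * 1 = 24

Answer: 24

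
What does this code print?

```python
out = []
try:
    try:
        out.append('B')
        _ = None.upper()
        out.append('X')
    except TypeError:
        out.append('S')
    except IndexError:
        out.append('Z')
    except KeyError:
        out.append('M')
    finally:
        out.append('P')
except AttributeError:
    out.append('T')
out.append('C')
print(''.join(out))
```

Execution trace: 'B' (inner try body) → 'P' (inner finally) → 'T' (outer except AttributeError) → 'C' (after the try/except). Output: BPTC

Answer: BPTC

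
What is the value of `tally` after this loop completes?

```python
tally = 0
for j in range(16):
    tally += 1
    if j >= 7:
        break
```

Loop breaks when j reaches 7, tally is 8
`tally` takes the values: 0 → 1 → 2 → 3 → 4 → 5 → 6 → 7 → 8

Answer: 8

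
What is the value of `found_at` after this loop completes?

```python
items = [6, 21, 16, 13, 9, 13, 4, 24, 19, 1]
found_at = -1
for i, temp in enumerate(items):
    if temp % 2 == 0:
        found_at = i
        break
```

First even number index in [6, 21, 16, 13, 9, 13, 4, 24, 19, 1]
`found_at` takes the values: -1 → 0

Answer: 0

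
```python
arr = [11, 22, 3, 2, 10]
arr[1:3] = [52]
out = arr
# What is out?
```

Trace:
`arr = [11, 22, 3, 2, 10]` → arr = [11, 22, 3, 2, 10]
`arr[1:3] = [52]` → arr = [11, 52, 2, 10]
`out = arr` → out = [11, 52, 2, 10]
So out = [11, 52, 2, 10]

Answer: [11, 52, 2, 10]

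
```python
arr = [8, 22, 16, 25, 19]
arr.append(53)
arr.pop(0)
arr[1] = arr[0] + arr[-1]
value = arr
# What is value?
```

Trace:
`arr = [8, 22, 16, 25, 19]` → arr = [8, 22, 16, 25, 19]
`arr.append(53)` → arr = [8, 22, 16, 25, 19, 53]
`arr.pop(0)` → arr = [22, 16, 25, 19, 53]
`arr[1] = arr[0] + arr[-1]` → arr = [22, 75, 25, 19, 53]
`value = arr` → value = [22, 75, 25, 19, 53]
So value = [22, 75, 25, 19, 53]

Answer: [22, 75, 25, 19, 53]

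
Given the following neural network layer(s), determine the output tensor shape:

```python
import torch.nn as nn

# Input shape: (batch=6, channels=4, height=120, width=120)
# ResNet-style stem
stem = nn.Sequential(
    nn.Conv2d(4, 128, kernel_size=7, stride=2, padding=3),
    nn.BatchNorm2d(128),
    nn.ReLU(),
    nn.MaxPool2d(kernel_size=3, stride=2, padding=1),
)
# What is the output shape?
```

Input: (6, 4, 120, 120) -> after Conv2d 7x7 stride=2: (6, 128, 60, 60) -> Output: (6, 128, 30, 30)

Answer: (6, 128, 30, 30)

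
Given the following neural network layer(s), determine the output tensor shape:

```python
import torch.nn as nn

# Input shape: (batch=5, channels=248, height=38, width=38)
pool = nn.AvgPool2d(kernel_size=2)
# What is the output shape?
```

Input: (5, 248, 38, 38) -> Output: (5, 248, 19, 19)

Answer: (5, 248, 19, 19)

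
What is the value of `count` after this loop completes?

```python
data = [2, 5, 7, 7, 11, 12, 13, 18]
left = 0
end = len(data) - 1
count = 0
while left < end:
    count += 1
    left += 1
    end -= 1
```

Iterations until pointers meet (list length 8)
`count` takes the values: 0 → 1 → 2 → 3 → 4

Answer: 4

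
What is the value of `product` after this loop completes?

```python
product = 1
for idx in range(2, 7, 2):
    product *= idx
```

Product of even numbers 2 to 6
`product` takes the values: 1 → 2 → 8 → 48

Answer: 48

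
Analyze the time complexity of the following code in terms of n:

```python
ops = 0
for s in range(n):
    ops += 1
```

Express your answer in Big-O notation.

Each loop level contributes: n. Multiplying the contributions gives O(n).

Answer: O(n)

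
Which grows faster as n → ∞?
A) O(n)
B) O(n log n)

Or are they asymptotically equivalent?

O(n) vs O(n log n): Higher order terms dominate.

Answer: B) O(n log n) grows faster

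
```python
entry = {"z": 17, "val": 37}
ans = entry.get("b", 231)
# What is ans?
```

Trace:
`entry = {"z": 17, "val": 37}` → entry = {'z': 17, 'val': 37}
`ans = entry.get("b", 231)` → ans = 231
So ans = 231

Answer: 231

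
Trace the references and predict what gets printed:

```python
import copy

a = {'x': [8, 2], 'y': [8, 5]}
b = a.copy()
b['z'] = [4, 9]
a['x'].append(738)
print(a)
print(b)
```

Key concept: shallow copy of dict with mutable values.
Step by step:
`a = {'x': [8, 2], 'y': [8, 5]}` → a = {'x': [8, 2], 'y': [8, 5]}
`b = a.copy()` → b = {'x': [8, 2], 'y': [8, 5]}
`b['z'] = [4, 9]` → b = {'x': [8, 2], 'y': [8, 5], 'z': [4, 9]}
`a['x'].append(738)` → a = {'x': [8, 2, 738], 'y': [8, 5]}; b = {'x': [8, 2, 738], 'y': [8, 5], 'z': [4, 9]}
`print(a)` → prints {'x': [8, 2, 738], 'y': [8, 5]}
`print(b)` → prints {'x': [8, 2, 738], 'y': [8, 5], 'z': [4, 9]}

Answer:
{'x': [8, 2, 738], 'y': [8, 5]}
{'x': [8, 2, 738], 'y': [8, 5], 'z': [4, 9]}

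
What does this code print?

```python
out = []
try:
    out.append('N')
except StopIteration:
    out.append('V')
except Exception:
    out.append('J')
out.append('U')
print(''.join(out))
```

Execution trace: 'N' (try body, no exception) → 'U' (after the try/except). Output: NU

Answer: NU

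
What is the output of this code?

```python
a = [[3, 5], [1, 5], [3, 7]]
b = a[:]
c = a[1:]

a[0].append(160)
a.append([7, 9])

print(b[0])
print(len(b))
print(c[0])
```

Key concept: slice with nested mutation.
Step by step:
`a = [[3, 5], [1, 5], [3, 7]]` → a = [[3, 5], [1, 5], [3, 7]]
`b = a[:]` → b = [[3, 5], [1, 5], [3, 7]]
`c = a[1:]` → c = [[1, 5], [3, 7]]
`a[0].append(160)` → a = [[3, 5, 160], [1, 5], [3, 7]]; b = [[3, 5, 160], [1, 5], [3, 7]]
`a.append([7, 9])` → a = [[3, 5, 160], [1, 5], [3, 7], [7, 9]]
`print(b[0])` → prints [3, 5, 160]
`print(len(b))` → prints 3
`print(c[0])` → prints [1, 5]

Answer:
[3, 5, 160]
3
[1, 5]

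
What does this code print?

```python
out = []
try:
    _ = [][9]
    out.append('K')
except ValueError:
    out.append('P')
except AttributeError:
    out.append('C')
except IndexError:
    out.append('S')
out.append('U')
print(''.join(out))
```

Execution trace: 'S' (except IndexError) → 'U' (after the try/except). Output: SU

Answer: SU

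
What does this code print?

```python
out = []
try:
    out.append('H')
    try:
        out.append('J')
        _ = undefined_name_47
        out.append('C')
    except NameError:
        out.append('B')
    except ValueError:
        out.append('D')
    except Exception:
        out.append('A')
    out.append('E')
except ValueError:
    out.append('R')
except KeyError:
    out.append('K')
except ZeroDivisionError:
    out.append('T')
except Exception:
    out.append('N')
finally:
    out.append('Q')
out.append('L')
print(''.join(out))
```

Execution trace: 'H' (try body) → 'J' (inner try body) → 'B' (inner except NameError) → 'E' (try body, no exception) → 'Q' (finally) → 'L' (after the try/except). Output: HJBEQL

Answer: HJBEQL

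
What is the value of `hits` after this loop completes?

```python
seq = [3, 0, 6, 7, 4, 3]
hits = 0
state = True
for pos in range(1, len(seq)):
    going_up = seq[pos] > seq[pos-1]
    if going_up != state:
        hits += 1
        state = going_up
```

Count direction changes in [3, 0, 6, 7, 4, 3]
`hits` takes the values: 0 → 1 → 2 → 3

Answer: 3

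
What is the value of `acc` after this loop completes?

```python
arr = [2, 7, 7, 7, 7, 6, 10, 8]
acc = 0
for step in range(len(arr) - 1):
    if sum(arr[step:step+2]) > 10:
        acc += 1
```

Count windows with sum > 10
`acc` takes the values: 0 → 1 → 2 → 3 → 4 → 5 → 6

Answer: 6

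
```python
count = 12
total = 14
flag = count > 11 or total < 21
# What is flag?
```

Trace:
`count = 12` → count = 12
`total = 14` → total = 14
`flag = count > 11 or total < 21` → flag = True
So flag = True

Answer: True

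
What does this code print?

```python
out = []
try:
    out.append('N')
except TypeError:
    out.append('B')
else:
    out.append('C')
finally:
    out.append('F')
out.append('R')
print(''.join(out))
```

Execution trace: 'N' (try body, no exception) → 'C' (else) → 'F' (finally) → 'R' (after the try/except). Output: NCFR

Answer: NCFR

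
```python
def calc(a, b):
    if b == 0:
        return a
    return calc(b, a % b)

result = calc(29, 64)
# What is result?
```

calc(29, 64) -> calc(64, 29) -> calc(29, 6) -> calc(6, 5) -> calc(5, 1) -> calc(1, 0) -> 1

Answer: 1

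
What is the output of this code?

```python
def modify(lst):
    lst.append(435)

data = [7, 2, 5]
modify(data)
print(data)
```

Key concept: function modifies passed list.
Step by step:
`data = [7, 2, 5]` → data = [7, 2, 5]
`modify(data)` → data = [7, 2, 5, 435]
`print(data)` → prints [7, 2, 5, 435]

Answer: [7, 2, 5, 435]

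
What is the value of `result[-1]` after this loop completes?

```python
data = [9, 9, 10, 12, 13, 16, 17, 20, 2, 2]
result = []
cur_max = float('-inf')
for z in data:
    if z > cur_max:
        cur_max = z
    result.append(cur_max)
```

Running max ends at 20
`result` takes the values: [] → [9] → [9, 9] → [9, 9, 10] → [9, 9, 10, 12] → [9, 9, 10, 12, 13] → [9, 9, 10, 12, 13, 16] → [9, 9, 10, 12, 13, 16, 17] → [9, 9, 10, 12, 13, 16, 17, 20] → [9, 9, 10, 12, 13, 16, 17, 20, 20] → [9, 9, 10, 12, 13, 16, 17, 20, 20, 20]
So `result[-1]` = 20

Answer: 20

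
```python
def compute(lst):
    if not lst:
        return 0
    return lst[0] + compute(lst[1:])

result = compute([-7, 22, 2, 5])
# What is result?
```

(-7) + 22 + 2 + 5 + 0 = 22

Answer: 22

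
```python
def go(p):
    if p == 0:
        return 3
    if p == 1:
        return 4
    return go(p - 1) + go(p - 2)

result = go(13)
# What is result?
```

Build up from base cases: go(0)=3, go(1)=4, go(2)=7, go(3)=11, go(4)=18, go(5)=29, go(6)=47, ..., go(13)=1364

Answer: 1364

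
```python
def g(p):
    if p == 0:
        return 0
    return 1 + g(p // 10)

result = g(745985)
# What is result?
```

Count of digits of 745985: 6

Answer: 6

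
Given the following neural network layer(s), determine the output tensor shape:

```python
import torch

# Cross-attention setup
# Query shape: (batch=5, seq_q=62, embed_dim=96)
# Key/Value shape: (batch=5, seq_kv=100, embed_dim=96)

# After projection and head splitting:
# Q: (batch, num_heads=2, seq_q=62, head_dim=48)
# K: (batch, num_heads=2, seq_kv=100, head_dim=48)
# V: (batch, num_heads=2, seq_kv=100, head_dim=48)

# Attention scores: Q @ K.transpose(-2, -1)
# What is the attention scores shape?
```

Input: (5, 62, 96) -> Output: (5, 2, 62, 100)

Answer: (5, 2, 62, 100)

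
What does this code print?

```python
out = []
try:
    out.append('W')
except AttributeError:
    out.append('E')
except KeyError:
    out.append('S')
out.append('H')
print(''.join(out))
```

Execution trace: 'W' (try body, no exception) → 'H' (after the try/except). Output: WH

Answer: WH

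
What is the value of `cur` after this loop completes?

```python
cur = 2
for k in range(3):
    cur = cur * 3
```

Multiply by 3, 3 times: 2 * 3^3 = 54
`cur` takes the values: 2 → 6 → 18 → 54

Answer: 54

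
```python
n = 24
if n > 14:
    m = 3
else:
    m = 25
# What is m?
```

Trace:
`n = 24` → n = 24
`if n > 14: ...` → n > 14 is True → m = 3
So m = 3

Answer: 3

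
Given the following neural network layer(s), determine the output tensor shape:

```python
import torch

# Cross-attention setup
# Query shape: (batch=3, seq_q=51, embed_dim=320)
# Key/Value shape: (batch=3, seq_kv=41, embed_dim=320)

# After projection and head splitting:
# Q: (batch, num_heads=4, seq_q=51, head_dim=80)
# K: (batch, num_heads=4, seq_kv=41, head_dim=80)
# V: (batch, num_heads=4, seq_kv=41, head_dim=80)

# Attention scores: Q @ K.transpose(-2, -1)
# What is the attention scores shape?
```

Input: (3, 51, 320) -> Output: (3, 4, 51, 41)

Answer: (3, 4, 51, 41)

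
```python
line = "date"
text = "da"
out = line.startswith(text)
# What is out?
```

Trace:
`line = "date"` → line = 'date'
`text = "da"` → text = 'da'
`out = line.startswith(text)` → out = True
So out = True

Answer: True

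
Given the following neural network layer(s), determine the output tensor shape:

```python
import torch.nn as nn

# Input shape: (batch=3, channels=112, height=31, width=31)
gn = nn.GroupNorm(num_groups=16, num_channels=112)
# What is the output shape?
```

Input: (3, 112, 31, 31) -> Output: (3, 112, 31, 31)

Answer: (3, 112, 31, 31)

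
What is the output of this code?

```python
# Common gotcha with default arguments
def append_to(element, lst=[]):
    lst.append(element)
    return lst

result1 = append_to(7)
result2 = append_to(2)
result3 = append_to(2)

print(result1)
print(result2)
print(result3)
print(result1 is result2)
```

Key concept: mutable default argument gotcha.
Step by step:
`result1 = append_to(7)` → result1 = [7]
`result2 = append_to(2)` → result1 = [7, 2] (same object as result2); result2 = [7, 2] (same object as result1)
`result3 = append_to(2)` → result1 = [7, 2, 2] (same object as result2, result3); result2 = [7, 2, 2] (same object as result1, result3); result3 = [7, 2, 2] (same object as result1, result2)
`print(result1)` → prints [7, 2, 2]
`print(result2)` → prints [7, 2, 2]
`print(result3)` → prints [7, 2, 2]
`print(result1 is result2)` → prints True

Answer:
[7, 2, 2]
[7, 2, 2]
[7, 2, 2]
True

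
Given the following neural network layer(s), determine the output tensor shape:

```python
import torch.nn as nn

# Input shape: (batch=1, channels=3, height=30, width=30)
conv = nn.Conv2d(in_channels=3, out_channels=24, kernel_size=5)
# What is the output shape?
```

Input: (1, 3, 30, 30) -> Output: (1, 24, 26, 26)

Answer: (1, 24, 26, 26)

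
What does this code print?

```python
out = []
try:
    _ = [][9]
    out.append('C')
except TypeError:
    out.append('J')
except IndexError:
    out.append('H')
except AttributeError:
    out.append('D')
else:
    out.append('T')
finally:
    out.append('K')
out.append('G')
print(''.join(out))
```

Execution trace: 'H' (except IndexError) → 'K' (finally) → 'G' (after the try/except). Output: HKG

Answer: HKG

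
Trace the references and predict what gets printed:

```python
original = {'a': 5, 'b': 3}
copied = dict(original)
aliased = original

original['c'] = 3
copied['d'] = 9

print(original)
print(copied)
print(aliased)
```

Key concept: dict() creates copy, assignment creates alias.
Step by step:
`original = {'a': 5, 'b': 3}` → original = {'a': 5, 'b': 3}
`copied = dict(original)` → copied = {'a': 5, 'b': 3}
`aliased = original` → aliased = {'a': 5, 'b': 3} (same object as original)
`original['c'] = 3` → original = {'a': 5, 'b': 3, 'c': 3} (same object as aliased); aliased = {'a': 5, 'b': 3, 'c': 3} (same object as original)
`copied['d'] = 9` → copied = {'a': 5, 'b': 3, 'd': 9}
`print(original)` → prints {'a': 5, 'b': 3, 'c': 3}
`print(copied)` → prints {'a': 5, 'b': 3, 'd': 9}
`print(aliased)` → prints {'a': 5, 'b': 3, 'c': 3}

Answer:
{'a': 5, 'b': 3, 'c': 3}
{'a': 5, 'b': 3, 'd': 9}
{'a': 5, 'b': 3, 'c': 3}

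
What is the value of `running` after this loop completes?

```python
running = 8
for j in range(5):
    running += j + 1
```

Start at 8, add 1 to 5 = 23
`running` takes the values: 8 → 9 → 11 → 14 → 18 → 23

Answer: 23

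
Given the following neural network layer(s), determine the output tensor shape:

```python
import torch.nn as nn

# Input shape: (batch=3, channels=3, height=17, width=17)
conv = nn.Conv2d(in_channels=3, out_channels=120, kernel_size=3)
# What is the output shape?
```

Input: (3, 3, 17, 17) -> Output: (3, 120, 15, 15)

Answer: (3, 120, 15, 15)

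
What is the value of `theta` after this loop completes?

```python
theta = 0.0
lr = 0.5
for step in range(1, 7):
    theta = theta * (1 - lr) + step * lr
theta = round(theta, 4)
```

Moving average with lr=0.5
`theta` takes the values: 0.0 → 0.5 → 1.25 → 2.125 → 3.0625 → 4.03125 → 5.015625 → 5.0156

Answer: 5.0156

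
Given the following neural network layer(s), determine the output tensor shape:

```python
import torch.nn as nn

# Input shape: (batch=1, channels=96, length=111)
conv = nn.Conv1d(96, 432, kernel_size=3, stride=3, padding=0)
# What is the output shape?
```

Input: (1, 96, 111) -> Output: (1, 432, 37)

Answer: (1, 432, 37)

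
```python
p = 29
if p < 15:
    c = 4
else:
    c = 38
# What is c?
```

Trace:
`p = 29` → p = 29
`if p < 15: ...` → p < 15 is False, take else branch → c = 38
So c = 38

Answer: 38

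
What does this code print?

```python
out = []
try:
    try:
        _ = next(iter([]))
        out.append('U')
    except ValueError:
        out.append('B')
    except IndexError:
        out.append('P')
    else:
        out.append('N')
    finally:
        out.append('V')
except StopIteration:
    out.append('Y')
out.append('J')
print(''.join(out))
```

Execution trace: 'V' (finally) → 'Y' (outer except StopIteration) → 'J' (after the try/except). Output: VYJ

Answer: VYJ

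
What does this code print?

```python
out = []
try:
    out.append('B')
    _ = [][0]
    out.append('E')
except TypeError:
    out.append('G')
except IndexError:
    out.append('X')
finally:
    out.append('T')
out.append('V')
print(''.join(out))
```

Execution trace: 'B' (try body) → 'X' (except IndexError) → 'T' (finally) → 'V' (after the try/except). Output: BXTV

Answer: BXTV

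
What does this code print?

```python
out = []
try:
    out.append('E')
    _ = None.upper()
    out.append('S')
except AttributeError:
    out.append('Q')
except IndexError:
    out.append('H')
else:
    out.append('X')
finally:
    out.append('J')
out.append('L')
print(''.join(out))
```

Execution trace: 'E' (try body) → 'Q' (except AttributeError) → 'J' (finally) → 'L' (after the try/except). Output: EQJL

Answer: EQJL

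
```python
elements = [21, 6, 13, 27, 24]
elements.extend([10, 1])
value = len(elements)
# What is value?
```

Trace:
`elements = [21, 6, 13, 27, 24]` → elements = [21, 6, 13, 27, 24]
`elements.extend([10, 1])` → elements = [21, 6, 13, 27, 24, 10, 1]
`value = len(elements)` → value = 7
So value = 7

Answer: 7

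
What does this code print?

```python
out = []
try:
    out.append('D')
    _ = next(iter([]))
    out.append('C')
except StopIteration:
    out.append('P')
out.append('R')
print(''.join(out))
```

Execution trace: 'D' (try body) → 'P' (except StopIteration) → 'R' (after the try/except). Output: DPR

Answer: DPR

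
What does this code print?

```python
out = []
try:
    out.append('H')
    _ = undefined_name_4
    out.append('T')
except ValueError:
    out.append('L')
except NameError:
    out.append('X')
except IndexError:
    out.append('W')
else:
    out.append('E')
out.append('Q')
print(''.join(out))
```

Execution trace: 'H' (try body) → 'X' (except NameError) → 'Q' (after the try/except). Output: HXQ

Answer: HXQ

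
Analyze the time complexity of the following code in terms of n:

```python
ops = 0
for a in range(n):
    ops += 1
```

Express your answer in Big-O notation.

Each loop level contributes: n. Multiplying the contributions gives O(n).

Answer: O(n)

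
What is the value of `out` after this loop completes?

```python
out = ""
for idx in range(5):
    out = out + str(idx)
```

Concatenate digits 0 to 4
`out` takes the values: "" → "0" → "01" → "012" → "0123" → "01234"

Answer: "01234"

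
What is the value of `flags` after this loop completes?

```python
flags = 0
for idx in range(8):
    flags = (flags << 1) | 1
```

Build 8 consecutive 1-bits: 0b11111111
`flags` takes the values: 0 → 1 → 3 → 7 → 15 → 31 → 63 → 127 → 255

Answer: 255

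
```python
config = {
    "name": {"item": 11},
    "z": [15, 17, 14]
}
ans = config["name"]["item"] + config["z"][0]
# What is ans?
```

Trace:
`config = { ...` → config = {'name': {'item': 11}, 'z': [15, 17, 14]}
`ans = config["name"]["item"] + config["z"][0]` → ans = 26
So ans = 26

Answer: 26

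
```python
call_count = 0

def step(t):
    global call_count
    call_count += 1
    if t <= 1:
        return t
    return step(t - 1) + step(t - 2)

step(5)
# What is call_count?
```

Calls(t) = 1 + Calls(t-1) + Calls(t-2); Calls(0)=Calls(1)=1. For t=5 this gives 15.

Answer: 15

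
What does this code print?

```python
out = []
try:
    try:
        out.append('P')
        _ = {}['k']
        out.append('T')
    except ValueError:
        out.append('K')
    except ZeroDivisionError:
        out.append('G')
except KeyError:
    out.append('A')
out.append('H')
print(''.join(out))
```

Execution trace: 'P' (try body) → 'A' (outer except KeyError) → 'H' (after the try/except). Output: PAH

Answer: PAH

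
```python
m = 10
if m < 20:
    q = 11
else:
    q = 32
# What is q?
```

Trace:
`m = 10` → m = 10
`if m < 20: ...` → m < 20 is True → q = 11
So q = 11

Answer: 11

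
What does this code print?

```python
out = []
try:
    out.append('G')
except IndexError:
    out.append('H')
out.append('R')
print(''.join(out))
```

Execution trace: 'G' (try body, no exception) → 'R' (after the try/except). Output: GR

Answer: GR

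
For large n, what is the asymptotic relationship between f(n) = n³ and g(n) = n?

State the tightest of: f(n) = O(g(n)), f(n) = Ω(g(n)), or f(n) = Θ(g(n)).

n³ vs n: f(n) = Ω(g(n)) but not O(g(n)) — n³ grows strictly faster than n.

Answer: f(n) = Ω(g(n)) but not O(g(n)) — n³ grows strictly faster than n.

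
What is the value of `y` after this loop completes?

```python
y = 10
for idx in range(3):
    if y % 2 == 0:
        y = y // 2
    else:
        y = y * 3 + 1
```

Collatz-style transformation from 10
`y` takes the values: 10 → 5 → 16 → 8

Answer: 8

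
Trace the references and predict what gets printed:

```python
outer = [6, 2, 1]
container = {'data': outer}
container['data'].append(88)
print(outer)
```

Key concept: dict holds reference to list.
Step by step:
`outer = [6, 2, 1]` → outer = [6, 2, 1]
`container = {'data': outer}` → container = {'data': [6, 2, 1]}
`container['data'].append(88)` → outer = [6, 2, 1, 88]; container = {'data': [6, 2, 1, 88]}
`print(outer)` → prints [6, 2, 1, 88]

Answer: [6, 2, 1, 88]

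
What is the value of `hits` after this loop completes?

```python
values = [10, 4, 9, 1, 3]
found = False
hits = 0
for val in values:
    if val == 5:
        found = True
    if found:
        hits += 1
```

Count elements after first 5 in [10, 4, 9, 1, 3]
`hits` takes the values: 0

Answer: 0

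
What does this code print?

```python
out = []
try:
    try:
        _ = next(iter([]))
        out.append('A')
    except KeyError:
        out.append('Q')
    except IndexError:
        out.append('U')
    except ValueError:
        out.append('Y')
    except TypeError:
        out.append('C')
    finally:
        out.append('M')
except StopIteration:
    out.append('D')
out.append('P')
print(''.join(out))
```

Execution trace: 'M' (finally) → 'D' (outer except StopIteration) → 'P' (after the try/except). Output: MDP

Answer: MDP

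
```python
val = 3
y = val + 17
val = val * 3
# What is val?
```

Trace:
`val = 3` → val = 3
`y = val + 17` → y = 20
`val = val * 3` → val = 9
So val = 9

Answer: 9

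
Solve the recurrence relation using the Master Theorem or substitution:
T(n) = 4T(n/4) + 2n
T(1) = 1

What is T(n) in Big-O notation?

By Master Theorem: a=4, b=4, f(n)=2n. Since log_4(4) = 1 and f(n) = Θ(n^1), Case 2 applies. T(n) = O(n log n).

Answer: O(n log n)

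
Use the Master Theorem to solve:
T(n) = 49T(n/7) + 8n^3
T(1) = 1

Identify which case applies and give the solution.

a=49, b=7, f(n)=8n^3. log_7(49) = 2. Since c=3 > 2 and the regularity condition holds (49(n/7)^3 = (49/7^3)n^3 with 49/7^3 < 1), Case 3 applies: T(n) = Θ(f(n)) = O(n^3).

Answer: O(n^3) - Case 3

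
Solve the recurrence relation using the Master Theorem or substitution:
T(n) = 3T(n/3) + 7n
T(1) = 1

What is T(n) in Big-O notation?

By Master Theorem: a=3, b=3, f(n)=7n. Since log_3(3) = 1 and f(n) = Θ(n^1), Case 2 applies. T(n) = O(n log n).

Answer: O(n log n)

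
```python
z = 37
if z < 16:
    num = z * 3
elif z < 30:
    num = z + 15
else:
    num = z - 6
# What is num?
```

Trace:
`z = 37` → z = 37
`if z < 16: ...` → z < 16 is False, z < 30 is False, take else branch → num = 31
So num = 31

Answer: 31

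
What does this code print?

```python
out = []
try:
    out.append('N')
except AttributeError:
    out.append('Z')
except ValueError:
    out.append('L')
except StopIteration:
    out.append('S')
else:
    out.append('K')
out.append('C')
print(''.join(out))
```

Execution trace: 'N' (try body, no exception) → 'K' (else) → 'C' (after the try/except). Output: NKC

Answer: NKC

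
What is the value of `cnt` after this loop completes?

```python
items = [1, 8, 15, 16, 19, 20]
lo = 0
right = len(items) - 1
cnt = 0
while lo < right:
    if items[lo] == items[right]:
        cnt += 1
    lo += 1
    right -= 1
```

Count matching pairs from ends
`cnt` takes the values: 0

Answer: 0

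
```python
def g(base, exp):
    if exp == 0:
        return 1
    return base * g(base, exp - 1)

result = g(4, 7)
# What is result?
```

g(4, 7) = 4 * 4 * 4 * 4 * 4 * 4 * 4 = 16384

Answer: 16384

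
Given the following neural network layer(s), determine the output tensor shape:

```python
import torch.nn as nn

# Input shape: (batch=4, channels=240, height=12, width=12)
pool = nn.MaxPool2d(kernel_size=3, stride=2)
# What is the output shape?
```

Input: (4, 240, 12, 12) -> Output: (4, 240, 5, 5)

Answer: (4, 240, 5, 5)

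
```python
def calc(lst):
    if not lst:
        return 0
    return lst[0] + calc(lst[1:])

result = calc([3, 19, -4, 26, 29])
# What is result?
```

3 + 19 + (-4) + 26 + 29 + 0 = 73

Answer: 73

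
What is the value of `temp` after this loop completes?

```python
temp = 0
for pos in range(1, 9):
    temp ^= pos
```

XOR of 1 to 8
`temp` takes the values: 0 → 1 → 3 → 0 → 4 → 1 → 7 → 0 → 8

Answer: 8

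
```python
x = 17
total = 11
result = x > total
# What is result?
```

Trace:
`x = 17` → x = 17
`total = 11` → total = 11
`result = x > total` → result = True
So result = True

Answer: True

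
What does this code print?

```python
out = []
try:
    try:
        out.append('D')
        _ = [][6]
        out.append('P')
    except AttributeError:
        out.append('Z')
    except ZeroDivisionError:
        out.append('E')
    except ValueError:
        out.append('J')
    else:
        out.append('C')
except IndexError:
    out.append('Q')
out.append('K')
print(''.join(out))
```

Execution trace: 'D' (try body) → 'Q' (outer except IndexError) → 'K' (after the try/except). Output: DQK

Answer: DQK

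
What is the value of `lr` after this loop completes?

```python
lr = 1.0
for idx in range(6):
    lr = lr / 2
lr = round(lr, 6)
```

Halving LR 6 times: 1 / 2^6
`lr` takes the values: 1.0 → 0.5 → 0.25 → 0.125 → 0.0625 → 0.03125 → 0.015625

Answer: 0.015625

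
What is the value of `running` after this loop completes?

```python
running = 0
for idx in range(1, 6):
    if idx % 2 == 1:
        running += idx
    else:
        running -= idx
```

Add odd, subtract even
`running` takes the values: 0 → 1 → -1 → 2 → -2 → 3

Answer: 3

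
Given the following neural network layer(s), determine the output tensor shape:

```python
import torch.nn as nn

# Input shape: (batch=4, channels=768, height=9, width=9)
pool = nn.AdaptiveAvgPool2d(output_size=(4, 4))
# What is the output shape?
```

Input: (4, 768, 9, 9) -> Output: (4, 768, 4, 4)

Answer: (4, 768, 4, 4)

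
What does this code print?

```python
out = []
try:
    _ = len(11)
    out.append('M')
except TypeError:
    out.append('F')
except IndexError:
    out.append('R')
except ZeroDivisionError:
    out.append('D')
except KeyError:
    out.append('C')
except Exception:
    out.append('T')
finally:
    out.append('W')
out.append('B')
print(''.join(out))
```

Execution trace: 'F' (except TypeError) → 'W' (finally) → 'B' (after the try/except). Output: FWB

Answer: FWB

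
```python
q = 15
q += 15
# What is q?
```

Trace:
`q = 15` → q = 15
`q += 15` → q = 30
So q = 30

Answer: 30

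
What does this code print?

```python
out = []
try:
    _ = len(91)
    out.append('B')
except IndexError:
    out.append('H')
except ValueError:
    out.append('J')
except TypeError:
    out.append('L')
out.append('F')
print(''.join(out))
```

Execution trace: 'L' (except TypeError) → 'F' (after the try/except). Output: LF

Answer: LF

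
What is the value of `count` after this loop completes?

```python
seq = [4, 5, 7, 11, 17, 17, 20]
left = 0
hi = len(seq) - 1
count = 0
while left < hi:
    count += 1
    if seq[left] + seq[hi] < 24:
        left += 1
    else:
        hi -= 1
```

Steps to find pair summing to 24
`count` takes the values: 0 → 1 → 2 → 3 → 4 → 5 → 6

Answer: 6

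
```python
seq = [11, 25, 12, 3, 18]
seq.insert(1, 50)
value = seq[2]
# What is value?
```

Trace:
`seq = [11, 25, 12, 3, 18]` → seq = [11, 25, 12, 3, 18]
`seq.insert(1, 50)` → seq = [11, 50, 25, 12, 3, 18]
`value = seq[2]` → value = 25
So value = 25

Answer: 25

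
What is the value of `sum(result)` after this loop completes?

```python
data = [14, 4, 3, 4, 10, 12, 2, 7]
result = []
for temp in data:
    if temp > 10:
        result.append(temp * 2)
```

Sum of doubled values > 10
`result` takes the values: [] → [28] → [28, 24]
So `sum(result)` = 52

Answer: 52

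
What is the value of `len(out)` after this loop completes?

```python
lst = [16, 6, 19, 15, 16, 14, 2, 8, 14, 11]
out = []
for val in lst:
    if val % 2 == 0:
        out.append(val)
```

Count even numbers in [16, 6, 19, 15, 16, 14, 2, 8, 14, 11]
`out` takes the values: [] → [16] → [16, 6] → [16, 6, 16] → [16, 6, 16, 14] → [16, 6, 16, 14, 2] → [16, 6, 16, 14, 2, 8] → [16, 6, 16, 14, 2, 8, 14]
So `len(out)` = 7

Answer: 7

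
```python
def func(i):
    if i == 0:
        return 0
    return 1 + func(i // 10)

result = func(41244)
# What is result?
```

Count of digits of 41244: 5

Answer: 5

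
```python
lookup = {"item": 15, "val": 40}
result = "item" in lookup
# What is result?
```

Trace:
`lookup = {"item": 15, "val": 40}` → lookup = {'item': 15, 'val': 40}
`result = "item" in lookup` → result = True
So result = True

Answer: True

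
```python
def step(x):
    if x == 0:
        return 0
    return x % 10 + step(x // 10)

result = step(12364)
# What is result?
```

Sum of digits of 12364: 4 + 6 + 3 + 2 + 1 = 16

Answer: 16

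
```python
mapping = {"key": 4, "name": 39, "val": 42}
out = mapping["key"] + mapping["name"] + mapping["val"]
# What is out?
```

Trace:
`mapping = {"key": 4, "name": 39, "val": 42}` → mapping = {'key': 4, 'name': 39, 'val': 42}
`out = mapping["key"] + mapping["name"] + mapping["val"]` → out = 85
So out = 85

Answer: 85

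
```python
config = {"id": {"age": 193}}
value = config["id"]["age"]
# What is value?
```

Trace:
`config = {"id": {"age": 193}}` → config = {'id': {'age': 193}}
`value = config["id"]["age"]` → value = 193
So value = 193

Answer: 193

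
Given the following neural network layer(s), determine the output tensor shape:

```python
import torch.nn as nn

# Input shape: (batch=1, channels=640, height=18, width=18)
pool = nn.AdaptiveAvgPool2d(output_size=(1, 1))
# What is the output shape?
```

Input: (1, 640, 18, 18) -> Output: (1, 640, 1, 1)

Answer: (1, 640, 1, 1)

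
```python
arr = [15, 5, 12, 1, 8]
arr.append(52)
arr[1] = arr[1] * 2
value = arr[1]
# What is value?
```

Trace:
`arr = [15, 5, 12, 1, 8]` → arr = [15, 5, 12, 1, 8]
`arr.append(52)` → arr = [15, 5, 12, 1, 8, 52]
`arr[1] = arr[1] * 2` → arr = [15, 10, 12, 1, 8, 52]
`value = arr[1]` → value = 10
So value = 10

Answer: 10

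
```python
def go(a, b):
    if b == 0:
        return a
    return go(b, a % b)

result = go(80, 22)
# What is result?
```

go(80, 22) -> go(22, 14) -> go(14, 8) -> go(8, 6) -> go(6, 2) -> go(2, 0) -> 2

Answer: 2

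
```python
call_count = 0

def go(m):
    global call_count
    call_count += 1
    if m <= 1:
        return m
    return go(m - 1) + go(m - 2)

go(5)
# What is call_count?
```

Calls(m) = 1 + Calls(m-1) + Calls(m-2); Calls(0)=Calls(1)=1. For m=5 this gives 15.

Answer: 15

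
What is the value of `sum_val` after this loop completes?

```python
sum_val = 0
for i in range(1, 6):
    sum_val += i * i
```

Sum of squares 1² to 5² = 55
`sum_val` takes the values: 0 → 1 → 5 → 14 → 30 → 55

Answer: 55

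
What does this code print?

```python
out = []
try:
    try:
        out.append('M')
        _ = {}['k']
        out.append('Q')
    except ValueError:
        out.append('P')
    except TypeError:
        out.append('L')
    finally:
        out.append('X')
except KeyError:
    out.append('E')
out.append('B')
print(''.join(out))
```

Execution trace: 'M' (try body) → 'X' (finally) → 'E' (outer except KeyError) → 'B' (after the try/except). Output: MXEB

Answer: MXEB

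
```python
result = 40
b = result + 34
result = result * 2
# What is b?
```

Trace:
`result = 40` → result = 40
`b = result + 34` → b = 74
`result = result * 2` → result = 80
So b = 74

Answer: 74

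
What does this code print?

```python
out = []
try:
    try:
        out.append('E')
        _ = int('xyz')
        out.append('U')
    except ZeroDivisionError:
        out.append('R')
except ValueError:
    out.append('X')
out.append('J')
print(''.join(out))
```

Execution trace: 'E' (try body) → 'X' (outer except ValueError) → 'J' (after the try/except). Output: EXJ

Answer: EXJ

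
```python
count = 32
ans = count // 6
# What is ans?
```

Trace:
`count = 32` → count = 32
`ans = count // 6` → ans = 5
So ans = 5

Answer: 5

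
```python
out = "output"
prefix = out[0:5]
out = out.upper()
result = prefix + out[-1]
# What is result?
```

Trace:
`out = "output"` → out = 'output'
`prefix = out[0:5]` → prefix = 'outpu'
`out = out.upper()` → out = 'OUTPUT'
`result = prefix + out[-1]` → result = 'outpuT'
So result = 'outpuT'

Answer: 'outpuT'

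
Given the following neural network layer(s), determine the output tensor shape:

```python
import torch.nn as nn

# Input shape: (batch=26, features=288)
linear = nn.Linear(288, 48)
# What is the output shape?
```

Input: (26, 288) -> Output: (26, 48)

Answer: (26, 48)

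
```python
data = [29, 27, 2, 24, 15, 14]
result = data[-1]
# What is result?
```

Trace:
`data = [29, 27, 2, 24, 15, 14]` → data = [29, 27, 2, 24, 15, 14]
`result = data[-1]` → result = 14
So result = 14

Answer: 14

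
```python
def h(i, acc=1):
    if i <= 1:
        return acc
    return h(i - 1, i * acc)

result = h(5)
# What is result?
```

Accumulator trace (n, acc): (5, 1) -> (4, 5) -> (3, 20) -> (2, 60) -> (1, 120) -> return 120

Answer: 120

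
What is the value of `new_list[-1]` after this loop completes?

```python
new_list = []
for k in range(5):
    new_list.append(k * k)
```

Last element of squares 0 to 4
`new_list` takes the values: [] → [0] → [0, 1] → [0, 1, 4] → [0, 1, 4, 9] → [0, 1, 4, 9, 16]
So `new_list[-1]` = 16

Answer: 16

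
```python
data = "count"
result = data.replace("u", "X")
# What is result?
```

Trace:
`data = "count"` → data = 'count'
`result = data.replace("u", "X")` → result = 'coXnt'
So result = 'coXnt'

Answer: 'coXnt'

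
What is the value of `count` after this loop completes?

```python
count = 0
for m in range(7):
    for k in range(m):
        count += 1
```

Triangle number: 0+1+2+...+6
`count` takes the values: 0 → 1 → 2 → 3 → 4 → 5 → 6 → 7 → 8 → 9 → 10 → 11 → 12 → 13 → 14 → 15 → 16 → 17 → 18 → 19 → 20 → 21

Answer: 21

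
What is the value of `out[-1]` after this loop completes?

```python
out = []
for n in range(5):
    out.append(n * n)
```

Last element of squares 0 to 4
`out` takes the values: [] → [0] → [0, 1] → [0, 1, 4] → [0, 1, 4, 9] → [0, 1, 4, 9, 16]
So `out[-1]` = 16

Answer: 16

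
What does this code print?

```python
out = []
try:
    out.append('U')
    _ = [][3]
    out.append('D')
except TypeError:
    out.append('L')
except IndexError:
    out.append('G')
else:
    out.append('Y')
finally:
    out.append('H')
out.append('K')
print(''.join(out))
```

Execution trace: 'U' (try body) → 'G' (except IndexError) → 'H' (finally) → 'K' (after the try/except). Output: UGHK

Answer: UGHK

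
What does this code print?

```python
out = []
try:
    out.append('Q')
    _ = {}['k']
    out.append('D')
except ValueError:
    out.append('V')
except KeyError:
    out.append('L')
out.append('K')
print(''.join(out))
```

Execution trace: 'Q' (try body) → 'L' (except KeyError) → 'K' (after the try/except). Output: QLK

Answer: QLK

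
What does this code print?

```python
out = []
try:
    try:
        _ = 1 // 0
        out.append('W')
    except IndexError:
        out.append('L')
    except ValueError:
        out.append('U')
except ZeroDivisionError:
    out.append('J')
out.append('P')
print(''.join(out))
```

Execution trace: 'J' (outer except ZeroDivisionError) → 'P' (after the try/except). Output: JP

Answer: JP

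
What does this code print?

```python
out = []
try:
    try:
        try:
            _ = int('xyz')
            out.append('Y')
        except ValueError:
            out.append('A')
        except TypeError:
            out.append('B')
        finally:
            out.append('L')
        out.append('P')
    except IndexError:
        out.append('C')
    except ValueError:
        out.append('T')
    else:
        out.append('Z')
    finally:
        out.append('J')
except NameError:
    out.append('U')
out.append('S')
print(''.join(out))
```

Execution trace: 'A' (inner except ValueError) → 'L' (inner finally) → 'P' (try body, no exception) → 'Z' (else) → 'J' (finally) → 'S' (after the try/except). Output: ALPZJS

Answer: ALPZJS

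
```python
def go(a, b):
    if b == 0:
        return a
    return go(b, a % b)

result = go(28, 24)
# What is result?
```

go(28, 24) -> go(24, 4) -> go(4, 0) -> 4

Answer: 4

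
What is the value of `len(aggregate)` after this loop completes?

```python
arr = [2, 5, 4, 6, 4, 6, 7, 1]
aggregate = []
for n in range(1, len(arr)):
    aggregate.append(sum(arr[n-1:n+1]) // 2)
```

Number of 2-element averages
`aggregate` takes the values: [] → [3] → [3, 4] → [3, 4, 5] → [3, 4, 5, 5] → [3, 4, 5, 5, 5] → [3, 4, 5, 5, 5, 6] → [3, 4, 5, 5, 5, 6, 4]
So `len(aggregate)` = 7

Answer: 7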